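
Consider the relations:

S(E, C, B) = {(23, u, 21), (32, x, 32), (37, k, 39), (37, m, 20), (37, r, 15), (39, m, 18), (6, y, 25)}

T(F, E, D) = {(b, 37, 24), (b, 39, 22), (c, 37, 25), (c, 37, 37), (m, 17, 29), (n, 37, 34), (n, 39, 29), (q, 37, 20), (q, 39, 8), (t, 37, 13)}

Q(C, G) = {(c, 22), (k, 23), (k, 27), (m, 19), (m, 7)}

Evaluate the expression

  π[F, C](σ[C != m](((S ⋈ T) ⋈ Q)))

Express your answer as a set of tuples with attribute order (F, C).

S ⋈ T (natural join on E): {(37, k, 39, b, 24), (37, k, 39, c, 25), (37, k, 39, c, 37), (37, k, 39, n, 34), (37, k, 39, q, 20), (37, k, 39, t, 13), (37, m, 20, b, 24), (37, m, 20, c, 25), (37, m, 20, c, 37), (37, m, 20, n, 34), (37, m, 20, q, 20), (37, m, 20, t, 13), (37, r, 15, b, 24), (37, r, 15, c, 25), (37, r, 15, c, 37), (37, r, 15, n, 34), (37, r, 15, q, 20), (37, r, 15, t, 13), (39, m, 18, b, 22), (39, m, 18, n, 29), (39, m, 18, q, 8)}
(S ⋈ T) ⋈ Q (natural join on C): {(37, k, 39, b, 24, 23), (37, k, 39, b, 24, 27), (37, k, 39, c, 25, 23), (37, k, 39, c, 25, 27), (37, k, 39, c, 37, 23), (37, k, 39, c, 37, 27), (37, k, 39, n, 34, 23), (37, k, 39, n, 34, 27), (37, k, 39, q, 20, 23), (37, k, 39, q, 20, 27), (37, k, 39, t, 13, 23), (37, k, 39, t, 13, 27), (37, m, 20, b, 24, 19), (37, m, 20, b, 24, 7), (37, m, 20, c, 25, 19), (37, m, 20, c, 25, 7), (37, m, 20, c, 37, 19), (37, m, 20, c, 37, 7), (37, m, 20, n, 34, 19), (37, m, 20, n, 34, 7), (37, m, 20, q, 20, 19), (37, m, 20, q, 20, 7), (37, m, 20, t, 13, 19), (37, m, 20, t, 13, 7), (39, m, 18, b, 22, 19), (39, m, 18, b, 22, 7), (39, m, 18, n, 29, 19), (39, m, 18, n, 29, 7), (39, m, 18, q, 8, 19), (39, m, 18, q, 8, 7)}
Selection C != m: {(37, k, 39, b, 24, 23), (37, k, 39, b, 24, 27), (37, k, 39, c, 25, 23), (37, k, 39, c, 25, 27), (37, k, 39, c, 37, 23), (37, k, 39, c, 37, 27), (37, k, 39, n, 34, 23), (37, k, 39, n, 34, 27), (37, k, 39, q, 20, 23), (37, k, 39, q, 20, 27), (37, k, 39, t, 13, 23), (37, k, 39, t, 13, 27)}
π_{F, C} gives {(b, k), (c, k), (n, k), (q, k), (t, k)} (7 duplicate(s) eliminated).

{(b, k), (c, k), (n, k), (q, k), (t, k)}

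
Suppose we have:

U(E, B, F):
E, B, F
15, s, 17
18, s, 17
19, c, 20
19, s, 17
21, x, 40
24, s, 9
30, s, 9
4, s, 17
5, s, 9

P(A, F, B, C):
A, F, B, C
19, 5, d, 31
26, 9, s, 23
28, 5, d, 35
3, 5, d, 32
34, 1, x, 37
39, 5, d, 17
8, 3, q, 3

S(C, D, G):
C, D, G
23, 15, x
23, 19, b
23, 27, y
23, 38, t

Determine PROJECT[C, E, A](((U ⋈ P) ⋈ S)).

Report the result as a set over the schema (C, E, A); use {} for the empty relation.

{(23, 24, 26), (23, 30, 26), (23, 5, 26)}

Joining U and P on B, F yields {(24, s, 9, 26, 23), (30, s, 9, 26, 23), (5, s, 9, 26, 23)}.
Joining (U ⋈ P) and S on C yields {(24, s, 9, 26, 23, 15, x), (24, s, 9, 26, 23, 19, b), (24, s, 9, 26, 23, 27, y), (24, s, 9, 26, 23, 38, t), (30, s, 9, 26, 23, 15, x), (30, s, 9, 26, 23, 19, b), (30, s, 9, 26, 23, 27, y), (30, s, 9, 26, 23, 38, t), (5, s, 9, 26, 23, 15, x), (5, s, 9, 26, 23, 19, b), (5, s, 9, 26, 23, 27, y), (5, s, 9, 26, 23, 38, t)}.
π_{C, E, A} gives {(23, 24, 26), (23, 30, 26), (23, 5, 26)} (9 duplicate(s) eliminated).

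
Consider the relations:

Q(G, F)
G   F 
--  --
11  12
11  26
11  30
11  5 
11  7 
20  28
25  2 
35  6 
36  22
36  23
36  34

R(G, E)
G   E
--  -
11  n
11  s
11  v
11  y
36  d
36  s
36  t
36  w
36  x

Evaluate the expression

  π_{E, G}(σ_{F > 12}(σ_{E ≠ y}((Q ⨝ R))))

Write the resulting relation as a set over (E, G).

{(d, 36), (n, 11), (s, 11), (s, 36), (t, 36), (v, 11), (w, 36), (x, 36)}

Q ⋈ R (natural join on G): {(11, 12, n), (11, 12, s), (11, 12, v), (11, 12, y), (11, 26, n), (11, 26, s), (11, 26, v), (11, 26, y), (11, 30, n), (11, 30, s), (11, 30, v), (11, 30, y), (11, 5, n), (11, 5, s), (11, 5, v), (11, 5, y), (11, 7, n), (11, 7, s), (11, 7, v), (11, 7, y), (36, 22, d), (36, 22, s), (36, 22, t), (36, 22, w), (36, 22, x), (36, 23, d), (36, 23, s), (36, 23, t), (36, 23, w), (36, 23, x), (36, 34, d), (36, 34, s), (36, 34, t), (36, 34, w), (36, 34, x)}
Selection E ≠ y: {(11, 12, n), (11, 12, s), (11, 12, v), (11, 26, n), (11, 26, s), (11, 26, v), (11, 30, n), (11, 30, s), (11, 30, v), (11, 5, n), (11, 5, s), (11, 5, v), (11, 7, n), (11, 7, s), (11, 7, v), (36, 22, d), (36, 22, s), (36, 22, t), (36, 22, w), (36, 22, x), (36, 23, d), (36, 23, s), (36, 23, t), (36, 23, w), (36, 23, x), (36, 34, d), (36, 34, s), (36, 34, t), (36, 34, w), (36, 34, x)}
Selection F > 12: {(11, 26, n), (11, 26, s), (11, 26, v), (11, 30, n), (11, 30, s), (11, 30, v), (36, 22, d), (36, 22, s), (36, 22, t), (36, 22, w), (36, 22, x), (36, 23, d), (36, 23, s), (36, 23, t), (36, 23, w), (36, 23, x), (36, 34, d), (36, 34, s), (36, 34, t), (36, 34, w), (36, 34, x)}
π[E, G]: project onto (E, G) (13 duplicate(s) eliminated) → {(d, 36), (n, 11), (s, 11), (s, 36), (t, 36), (v, 11), (w, 36), (x, 36)}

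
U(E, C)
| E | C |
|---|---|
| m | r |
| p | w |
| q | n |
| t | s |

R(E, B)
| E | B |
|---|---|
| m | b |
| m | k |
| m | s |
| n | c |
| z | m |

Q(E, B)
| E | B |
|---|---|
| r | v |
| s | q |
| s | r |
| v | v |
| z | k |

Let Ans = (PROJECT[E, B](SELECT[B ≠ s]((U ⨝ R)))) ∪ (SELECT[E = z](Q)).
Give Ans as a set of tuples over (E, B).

{(m, b), (m, k), (z, k)}

Joining U and R on E yields {(m, r, b), (m, r, k), (m, r, s)}.
Filtering on B ≠ s leaves {(m, r, b), (m, r, k)}.
Keep only column(s) E, B: {(m, b), (m, k)}
Filtering on E = z leaves {(z, k)}.
Taking the union: {(m, b), (m, k), (z, k)}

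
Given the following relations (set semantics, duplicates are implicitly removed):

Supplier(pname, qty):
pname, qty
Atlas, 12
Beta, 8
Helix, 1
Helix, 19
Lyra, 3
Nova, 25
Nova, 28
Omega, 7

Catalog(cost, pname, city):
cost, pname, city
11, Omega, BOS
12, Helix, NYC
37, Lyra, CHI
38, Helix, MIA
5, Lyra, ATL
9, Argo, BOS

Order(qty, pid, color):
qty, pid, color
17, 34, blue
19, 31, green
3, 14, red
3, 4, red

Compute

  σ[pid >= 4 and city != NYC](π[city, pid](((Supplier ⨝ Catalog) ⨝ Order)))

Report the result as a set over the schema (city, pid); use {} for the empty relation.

{(ATL, 14), (ATL, 4), (CHI, 14), (CHI, 4), (MIA, 31)}

Supplier ⋈ Catalog (natural join on pname): {(Helix, 1, 12, NYC), (Helix, 1, 38, MIA), (Helix, 19, 12, NYC), (Helix, 19, 38, MIA), (Lyra, 3, 37, CHI), (Lyra, 3, 5, ATL), (Omega, 7, 11, BOS)}
(Supplier ⨝ Catalog) ⋈ Order (natural join on qty): {(Helix, 19, 12, NYC, 31, green), (Helix, 19, 38, MIA, 31, green), (Lyra, 3, 37, CHI, 14, red), (Lyra, 3, 37, CHI, 4, red), (Lyra, 3, 5, ATL, 14, red), (Lyra, 3, 5, ATL, 4, red)}
π[city, pid]: project onto (city, pid) → {(ATL, 14), (ATL, 4), (CHI, 14), (CHI, 4), (MIA, 31), (NYC, 31)}
Apply σ_{pid >= 4 and city != NYC}; surviving tuples: {(ATL, 14), (ATL, 4), (CHI, 14), (CHI, 4), (MIA, 31)}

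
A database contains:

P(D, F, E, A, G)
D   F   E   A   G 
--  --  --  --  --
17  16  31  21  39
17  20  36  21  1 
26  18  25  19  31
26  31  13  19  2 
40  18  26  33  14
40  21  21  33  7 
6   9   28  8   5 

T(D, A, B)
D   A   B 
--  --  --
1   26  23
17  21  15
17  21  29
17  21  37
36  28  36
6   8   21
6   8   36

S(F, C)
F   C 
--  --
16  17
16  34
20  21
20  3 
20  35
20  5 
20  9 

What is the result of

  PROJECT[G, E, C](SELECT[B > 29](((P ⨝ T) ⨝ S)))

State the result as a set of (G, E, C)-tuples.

Natural join on D, A: {(17, 16, 31, 21, 39, 15), (17, 16, 31, 21, 39, 29), (17, 16, 31, 21, 39, 37), (17, 20, 36, 21, 1, 15), (17, 20, 36, 21, 1, 29), (17, 20, 36, 21, 1, 37), (6, 9, 28, 8, 5, 21), (6, 9, 28, 8, 5, 36)}
Natural join on F: {(17, 16, 31, 21, 39, 15, 17), (17, 16, 31, 21, 39, 15, 34), (17, 16, 31, 21, 39, 29, 17), (17, 16, 31, 21, 39, 29, 34), (17, 16, 31, 21, 39, 37, 17), (17, 16, 31, 21, 39, 37, 34), (17, 20, 36, 21, 1, 15, 21), (17, 20, 36, 21, 1, 15, 3), (17, 20, 36, 21, 1, 15, 35), (17, 20, 36, 21, 1, 15, 5), (17, 20, 36, 21, 1, 15, 9), (17, 20, 36, 21, 1, 29, 21), (17, 20, 36, 21, 1, 29, 3), (17, 20, 36, 21, 1, 29, 35), (17, 20, 36, 21, 1, 29, 5), (17, 20, 36, 21, 1, 29, 9), (17, 20, 36, 21, 1, 37, 21), (17, 20, 36, 21, 1, 37, 3), (17, 20, 36, 21, 1, 37, 35), (17, 20, 36, 21, 1, 37, 5), (17, 20, 36, 21, 1, 37, 9)}
Selection B > 29: {(17, 16, 31, 21, 39, 37, 17), (17, 16, 31, 21, 39, 37, 34), (17, 20, 36, 21, 1, 37, 21), (17, 20, 36, 21, 1, 37, 3), (17, 20, 36, 21, 1, 37, 35), (17, 20, 36, 21, 1, 37, 5), (17, 20, 36, 21, 1, 37, 9)}
π_{G, E, C} gives {(1, 36, 21), (1, 36, 3), (1, 36, 35), (1, 36, 5), (1, 36, 9), (39, 31, 17), (39, 31, 34)}.

{(1, 36, 21), (1, 36, 3), (1, 36, 35), (1, 36, 5), (1, 36, 9), (39, 31, 17), (39, 31, 34)}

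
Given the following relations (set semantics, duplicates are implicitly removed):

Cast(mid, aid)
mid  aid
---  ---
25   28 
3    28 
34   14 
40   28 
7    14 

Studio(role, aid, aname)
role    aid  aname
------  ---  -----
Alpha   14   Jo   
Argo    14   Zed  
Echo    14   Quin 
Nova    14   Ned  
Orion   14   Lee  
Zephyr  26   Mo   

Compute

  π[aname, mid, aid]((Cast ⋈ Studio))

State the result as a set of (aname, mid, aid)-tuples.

{(Jo, 34, 14), (Jo, 7, 14), (Lee, 34, 14), (Lee, 7, 14), (Ned, 34, 14), (Ned, 7, 14), (Quin, 34, 14), (Quin, 7, 14), (Zed, 34, 14), (Zed, 7, 14)}

Cast ⋈ Studio (natural join on aid): {(34, 14, Alpha, Jo), (34, 14, Argo, Zed), (34, 14, Echo, Quin), (34, 14, Nova, Ned), (34, 14, Orion, Lee), (7, 14, Alpha, Jo), (7, 14, Argo, Zed), (7, 14, Echo, Quin), (7, 14, Nova, Ned), (7, 14, Orion, Lee)}
Keep only column(s) aname, mid, aid: {(Jo, 34, 14), (Jo, 7, 14), (Lee, 34, 14), (Lee, 7, 14), (Ned, 34, 14), (Ned, 7, 14), (Quin, 34, 14), (Quin, 7, 14), (Zed, 34, 14), (Zed, 7, 14)}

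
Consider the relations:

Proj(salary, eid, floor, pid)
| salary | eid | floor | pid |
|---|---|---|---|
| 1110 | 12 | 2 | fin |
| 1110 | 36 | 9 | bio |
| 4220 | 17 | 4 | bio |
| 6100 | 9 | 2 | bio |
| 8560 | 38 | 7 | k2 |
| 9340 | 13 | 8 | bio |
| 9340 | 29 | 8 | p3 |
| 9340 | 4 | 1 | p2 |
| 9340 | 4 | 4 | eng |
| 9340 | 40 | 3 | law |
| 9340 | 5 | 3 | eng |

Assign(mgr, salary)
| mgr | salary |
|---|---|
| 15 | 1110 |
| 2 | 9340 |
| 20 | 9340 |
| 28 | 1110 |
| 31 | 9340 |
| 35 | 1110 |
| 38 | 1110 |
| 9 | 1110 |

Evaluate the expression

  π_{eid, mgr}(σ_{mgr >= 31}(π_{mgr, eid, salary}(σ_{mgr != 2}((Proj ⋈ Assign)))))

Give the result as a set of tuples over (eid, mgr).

{(12, 35), (12, 38), (13, 31), (29, 31), (36, 35), (36, 38), (4, 31), (40, 31), (5, 31)}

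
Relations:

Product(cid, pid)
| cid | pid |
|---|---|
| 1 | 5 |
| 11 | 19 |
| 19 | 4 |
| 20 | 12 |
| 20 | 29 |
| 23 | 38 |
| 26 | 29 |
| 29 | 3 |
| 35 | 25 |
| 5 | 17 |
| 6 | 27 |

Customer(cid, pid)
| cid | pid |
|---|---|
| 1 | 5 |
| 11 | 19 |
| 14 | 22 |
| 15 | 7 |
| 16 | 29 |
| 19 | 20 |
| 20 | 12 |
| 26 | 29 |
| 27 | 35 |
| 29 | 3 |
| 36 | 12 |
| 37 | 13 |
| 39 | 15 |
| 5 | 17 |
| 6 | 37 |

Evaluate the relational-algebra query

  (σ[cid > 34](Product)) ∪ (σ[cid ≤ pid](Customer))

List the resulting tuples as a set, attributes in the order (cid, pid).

Filtering on cid > 34 leaves {(35, 25)}.
Filtering on cid ≤ pid leaves {(1, 5), (11, 19), (14, 22), (16, 29), (19, 20), (26, 29), (27, 35), (5, 17), (6, 37)}.
Taking the union: {(1, 5), (11, 19), (14, 22), (16, 29), (19, 20), (26, 29), (27, 35), (35, 25), (5, 17), (6, 37)}

{(1, 5), (11, 19), (14, 22), (16, 29), (19, 20), (26, 29), (27, 35), (35, 25), (5, 17), (6, 37)}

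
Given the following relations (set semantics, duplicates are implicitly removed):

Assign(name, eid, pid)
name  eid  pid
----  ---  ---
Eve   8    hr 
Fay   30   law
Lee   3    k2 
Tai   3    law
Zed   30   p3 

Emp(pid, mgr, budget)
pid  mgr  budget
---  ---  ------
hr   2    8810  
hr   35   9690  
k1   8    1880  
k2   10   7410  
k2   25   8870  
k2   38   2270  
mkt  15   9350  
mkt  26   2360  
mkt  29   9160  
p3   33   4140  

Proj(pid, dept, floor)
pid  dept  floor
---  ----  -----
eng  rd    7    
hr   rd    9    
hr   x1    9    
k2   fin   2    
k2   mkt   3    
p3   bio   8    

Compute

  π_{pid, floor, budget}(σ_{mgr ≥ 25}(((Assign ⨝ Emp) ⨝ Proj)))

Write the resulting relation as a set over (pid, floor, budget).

{(hr, 9, 9690), (k2, 2, 2270), (k2, 2, 8870), (k2, 3, 2270), (k2, 3, 8870), (p3, 8, 4140)}

Assign ⋈ Emp (natural join on pid): {(Eve, 8, hr, 2, 8810), (Eve, 8, hr, 35, 9690), (Lee, 3, k2, 10, 7410), (Lee, 3, k2, 25, 8870), (Lee, 3, k2, 38, 2270), (Zed, 30, p3, 33, 4140)}
(Assign ⨝ Emp) ⋈ Proj (natural join on pid): {(Eve, 8, hr, 2, 8810, rd, 9), (Eve, 8, hr, 2, 8810, x1, 9), (Eve, 8, hr, 35, 9690, rd, 9), (Eve, 8, hr, 35, 9690, x1, 9), (Lee, 3, k2, 10, 7410, fin, 2), (Lee, 3, k2, 10, 7410, mkt, 3), (Lee, 3, k2, 25, 8870, fin, 2), (Lee, 3, k2, 25, 8870, mkt, 3), (Lee, 3, k2, 38, 2270, fin, 2), (Lee, 3, k2, 38, 2270, mkt, 3), (Zed, 30, p3, 33, 4140, bio, 8)}
Filtering on mgr ≥ 25 leaves {(Eve, 8, hr, 35, 9690, rd, 9), (Eve, 8, hr, 35, 9690, x1, 9), (Lee, 3, k2, 25, 8870, fin, 2), (Lee, 3, k2, 25, 8870, mkt, 3), (Lee, 3, k2, 38, 2270, fin, 2), (Lee, 3, k2, 38, 2270, mkt, 3), (Zed, 30, p3, 33, 4140, bio, 8)}.
Projecting to pid, floor, budget (1 duplicate(s) eliminated): {(hr, 9, 9690), (k2, 2, 2270), (k2, 2, 8870), (k2, 3, 2270), (k2, 3, 8870), (p3, 8, 4140)}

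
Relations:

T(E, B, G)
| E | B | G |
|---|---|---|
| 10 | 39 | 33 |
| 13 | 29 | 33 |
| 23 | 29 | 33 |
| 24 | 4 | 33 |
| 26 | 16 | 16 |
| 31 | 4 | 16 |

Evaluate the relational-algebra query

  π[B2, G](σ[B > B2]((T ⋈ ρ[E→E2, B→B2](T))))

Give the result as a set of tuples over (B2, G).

ρ[E→E2, B→B2]: schema becomes (E2, B2, G); tuples unchanged.
Joining T and ρ[E→E2, B→B2](T) on G yields {(10, 39, 33, 10, 39), (10, 39, 33, 13, 29), (10, 39, 33, 23, 29), (10, 39, 33, 24, 4), (13, 29, 33, 10, 39), (13, 29, 33, 13, 29), (13, 29, 33, 23, 29), (13, 29, 33, 24, 4), (23, 29, 33, 10, 39), (23, 29, 33, 13, 29), (23, 29, 33, 23, 29), (23, 29, 33, 24, 4), (24, 4, 33, 10, 39), (24, 4, 33, 13, 29), (24, 4, 33, 23, 29), (24, 4, 33, 24, 4), (26, 16, 16, 26, 16), (26, 16, 16, 31, 4), (31, 4, 16, 26, 16), (31, 4, 16, 31, 4)}.
Selection B > B2: {(10, 39, 33, 13, 29), (10, 39, 33, 23, 29), (10, 39, 33, 24, 4), (13, 29, 33, 24, 4), (23, 29, 33, 24, 4), (26, 16, 16, 31, 4)}
π_{B2, G} gives {(29, 33), (4, 16), (4, 33)} (3 duplicate(s) eliminated).

{(29, 33), (4, 16), (4, 33)}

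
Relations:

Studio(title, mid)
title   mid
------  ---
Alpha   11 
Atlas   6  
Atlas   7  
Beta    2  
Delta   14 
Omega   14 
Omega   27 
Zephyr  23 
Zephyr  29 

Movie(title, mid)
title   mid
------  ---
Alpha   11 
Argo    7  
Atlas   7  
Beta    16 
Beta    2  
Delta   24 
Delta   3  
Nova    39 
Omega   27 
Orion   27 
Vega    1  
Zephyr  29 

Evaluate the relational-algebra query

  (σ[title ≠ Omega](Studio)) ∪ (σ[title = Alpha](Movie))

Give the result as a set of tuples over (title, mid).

Apply σ_{title ≠ Omega}; surviving tuples: {(Alpha, 11), (Atlas, 6), (Atlas, 7), (Beta, 2), (Delta, 14), (Zephyr, 23), (Zephyr, 29)}
Apply σ_{title = Alpha}; surviving tuples: {(Alpha, 11)}
Set union of the two operands is {(Alpha, 11), (Atlas, 6), (Atlas, 7), (Beta, 2), (Delta, 14), (Zephyr, 23), (Zephyr, 29)}.

{(Alpha, 11), (Atlas, 6), (Atlas, 7), (Beta, 2), (Delta, 14), (Zephyr, 23), (Zephyr, 29)}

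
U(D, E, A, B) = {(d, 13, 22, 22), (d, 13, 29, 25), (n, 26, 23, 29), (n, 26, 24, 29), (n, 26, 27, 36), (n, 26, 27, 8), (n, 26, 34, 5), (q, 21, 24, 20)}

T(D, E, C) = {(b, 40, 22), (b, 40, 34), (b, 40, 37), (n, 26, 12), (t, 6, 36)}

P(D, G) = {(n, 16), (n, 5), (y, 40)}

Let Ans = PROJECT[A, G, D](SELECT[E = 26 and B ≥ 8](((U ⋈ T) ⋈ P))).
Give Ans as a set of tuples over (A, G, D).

{(23, 16, n), (23, 5, n), (24, 16, n), (24, 5, n), (27, 16, n), (27, 5, n)}

Natural join on D, E: {(n, 26, 23, 29, 12), (n, 26, 24, 29, 12), (n, 26, 27, 36, 12), (n, 26, 27, 8, 12), (n, 26, 34, 5, 12)}
Natural join on D: {(n, 26, 23, 29, 12, 16), (n, 26, 23, 29, 12, 5), (n, 26, 24, 29, 12, 16), (n, 26, 24, 29, 12, 5), (n, 26, 27, 36, 12, 16), (n, 26, 27, 36, 12, 5), (n, 26, 27, 8, 12, 16), (n, 26, 27, 8, 12, 5), (n, 26, 34, 5, 12, 16), (n, 26, 34, 5, 12, 5)}
Apply σ_{E = 26 and B ≥ 8}; surviving tuples: {(n, 26, 23, 29, 12, 16), (n, 26, 23, 29, 12, 5), (n, 26, 24, 29, 12, 16), (n, 26, 24, 29, 12, 5), (n, 26, 27, 36, 12, 16), (n, 26, 27, 36, 12, 5), (n, 26, 27, 8, 12, 16), (n, 26, 27, 8, 12, 5)}
π[A, G, D]: project onto (A, G, D) (2 duplicate(s) eliminated) → {(23, 16, n), (23, 5, n), (24, 16, n), (24, 5, n), (27, 16, n), (27, 5, n)}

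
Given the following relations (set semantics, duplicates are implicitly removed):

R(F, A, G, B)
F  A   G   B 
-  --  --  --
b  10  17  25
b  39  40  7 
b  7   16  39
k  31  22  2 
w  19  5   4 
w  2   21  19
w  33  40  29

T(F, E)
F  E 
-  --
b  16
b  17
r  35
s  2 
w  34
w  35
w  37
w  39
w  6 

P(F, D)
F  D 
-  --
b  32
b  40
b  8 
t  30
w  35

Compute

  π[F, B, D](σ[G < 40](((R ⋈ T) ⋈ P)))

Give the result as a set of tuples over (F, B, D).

{(b, 25, 32), (b, 25, 40), (b, 25, 8), (b, 39, 32), (b, 39, 40), (b, 39, 8), (w, 19, 35), (w, 4, 35)}

Natural join on F: {(b, 10, 17, 25, 16), (b, 10, 17, 25, 17), (b, 39, 40, 7, 16), (b, 39, 40, 7, 17), (b, 7, 16, 39, 16), (b, 7, 16, 39, 17), (w, 19, 5, 4, 34), (w, 19, 5, 4, 35), (w, 19, 5, 4, 37), (w, 19, 5, 4, 39), (w, 19, 5, 4, 6), (w, 2, 21, 19, 34), (w, 2, 21, 19, 35), (w, 2, 21, 19, 37), (w, 2, 21, 19, 39), (w, 2, 21, 19, 6), (w, 33, 40, 29, 34), (w, 33, 40, 29, 35), (w, 33, 40, 29, 37), (w, 33, 40, 29, 39), (w, 33, 40, 29, 6)}
Natural join on F: {(b, 10, 17, 25, 16, 32), (b, 10, 17, 25, 16, 40), (b, 10, 17, 25, 16, 8), (b, 10, 17, 25, 17, 32), (b, 10, 17, 25, 17, 40), (b, 10, 17, 25, 17, 8), (b, 39, 40, 7, 16, 32), (b, 39, 40, 7, 16, 40), (b, 39, 40, 7, 16, 8), (b, 39, 40, 7, 17, 32), (b, 39, 40, 7, 17, 40), (b, 39, 40, 7, 17, 8), (b, 7, 16, 39, 16, 32), (b, 7, 16, 39, 16, 40), (b, 7, 16, 39, 16, 8), (b, 7, 16, 39, 17, 32), (b, 7, 16, 39, 17, 40), (b, 7, 16, 39, 17, 8), (w, 19, 5, 4, 34, 35), (w, 19, 5, 4, 35, 35), (w, 19, 5, 4, 37, 35), (w, 19, 5, 4, 39, 35), (w, 19, 5, 4, 6, 35), (w, 2, 21, 19, 34, 35), (w, 2, 21, 19, 35, 35), (w, 2, 21, 19, 37, 35), (w, 2, 21, 19, 39, 35), (w, 2, 21, 19, 6, 35), (w, 33, 40, 29, 34, 35), (w, 33, 40, 29, 35, 35), (w, 33, 40, 29, 37, 35), (w, 33, 40, 29, 39, 35), (w, 33, 40, 29, 6, 35)}
Apply σ_{G < 40}; surviving tuples: {(b, 10, 17, 25, 16, 32), (b, 10, 17, 25, 16, 40), (b, 10, 17, 25, 16, 8), (b, 10, 17, 25, 17, 32), (b, 10, 17, 25, 17, 40), (b, 10, 17, 25, 17, 8), (b, 7, 16, 39, 16, 32), (b, 7, 16, 39, 16, 40), (b, 7, 16, 39, 16, 8), (b, 7, 16, 39, 17, 32), (b, 7, 16, 39, 17, 40), (b, 7, 16, 39, 17, 8), (w, 19, 5, 4, 34, 35), (w, 19, 5, 4, 35, 35), (w, 19, 5, 4, 37, 35), (w, 19, 5, 4, 39, 35), (w, 19, 5, 4, 6, 35), (w, 2, 21, 19, 34, 35), (w, 2, 21, 19, 35, 35), (w, 2, 21, 19, 37, 35), (w, 2, 21, 19, 39, 35), (w, 2, 21, 19, 6, 35)}
Keep only column(s) F, B, D (14 duplicate(s) eliminated): {(b, 25, 32), (b, 25, 40), (b, 25, 8), (b, 39, 32), (b, 39, 40), (b, 39, 8), (w, 19, 35), (w, 4, 35)}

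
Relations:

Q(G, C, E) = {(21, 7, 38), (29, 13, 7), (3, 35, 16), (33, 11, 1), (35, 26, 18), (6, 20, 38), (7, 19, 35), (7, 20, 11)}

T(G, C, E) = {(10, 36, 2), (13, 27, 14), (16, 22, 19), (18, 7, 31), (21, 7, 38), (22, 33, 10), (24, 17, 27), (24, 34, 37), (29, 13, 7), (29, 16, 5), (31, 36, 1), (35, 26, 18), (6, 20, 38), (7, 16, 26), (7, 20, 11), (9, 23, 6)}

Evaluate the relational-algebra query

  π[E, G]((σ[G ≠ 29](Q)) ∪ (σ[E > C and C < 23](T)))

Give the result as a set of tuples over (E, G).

{(1, 33), (11, 7), (16, 3), (18, 35), (26, 7), (27, 24), (31, 18), (35, 7), (38, 21), (38, 6)}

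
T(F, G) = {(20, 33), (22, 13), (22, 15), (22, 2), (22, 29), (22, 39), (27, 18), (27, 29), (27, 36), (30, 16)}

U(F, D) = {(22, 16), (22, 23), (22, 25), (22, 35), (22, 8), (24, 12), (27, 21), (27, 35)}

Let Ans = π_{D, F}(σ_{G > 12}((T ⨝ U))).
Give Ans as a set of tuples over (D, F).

{(16, 22), (21, 27), (23, 22), (25, 22), (35, 22), (35, 27), (8, 22)}

Joining T and U on F yields {(22, 13, 16), (22, 13, 23), (22, 13, 25), (22, 13, 35), (22, 13, 8), (22, 15, 16), (22, 15, 23), (22, 15, 25), (22, 15, 35), (22, 15, 8), (22, 2, 16), (22, 2, 23), (22, 2, 25), (22, 2, 35), (22, 2, 8), (22, 29, 16), (22, 29, 23), (22, 29, 25), (22, 29, 35), (22, 29, 8), (22, 39, 16), (22, 39, 23), (22, 39, 25), (22, 39, 35), (22, 39, 8), (27, 18, 21), (27, 18, 35), (27, 29, 21), (27, 29, 35), (27, 36, 21), (27, 36, 35)}.
Selection G > 12: {(22, 13, 16), (22, 13, 23), (22, 13, 25), (22, 13, 35), (22, 13, 8), (22, 15, 16), (22, 15, 23), (22, 15, 25), (22, 15, 35), (22, 15, 8), (22, 29, 16), (22, 29, 23), (22, 29, 25), (22, 29, 35), (22, 29, 8), (22, 39, 16), (22, 39, 23), (22, 39, 25), (22, 39, 35), (22, 39, 8), (27, 18, 21), (27, 18, 35), (27, 29, 21), (27, 29, 35), (27, 36, 21), (27, 36, 35)}
Keep only column(s) D, F (19 duplicate(s) eliminated): {(16, 22), (21, 27), (23, 22), (25, 22), (35, 22), (35, 27), (8, 22)}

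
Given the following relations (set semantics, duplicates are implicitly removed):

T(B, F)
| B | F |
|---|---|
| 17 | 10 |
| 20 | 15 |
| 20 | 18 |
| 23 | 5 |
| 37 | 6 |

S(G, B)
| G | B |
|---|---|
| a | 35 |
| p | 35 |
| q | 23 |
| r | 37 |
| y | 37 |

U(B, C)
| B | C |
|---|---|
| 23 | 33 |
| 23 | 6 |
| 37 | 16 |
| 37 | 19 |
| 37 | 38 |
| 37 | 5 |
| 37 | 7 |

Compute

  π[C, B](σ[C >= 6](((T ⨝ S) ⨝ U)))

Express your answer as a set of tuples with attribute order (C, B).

{(16, 37), (19, 37), (33, 23), (38, 37), (6, 23), (7, 37)}

Natural join on B: {(23, 5, q), (37, 6, r), (37, 6, y)}
Natural join on B: {(23, 5, q, 33), (23, 5, q, 6), (37, 6, r, 16), (37, 6, r, 19), (37, 6, r, 38), (37, 6, r, 5), (37, 6, r, 7), (37, 6, y, 16), (37, 6, y, 19), (37, 6, y, 38), (37, 6, y, 5), (37, 6, y, 7)}
Apply σ_{C >= 6}; surviving tuples: {(23, 5, q, 33), (23, 5, q, 6), (37, 6, r, 16), (37, 6, r, 19), (37, 6, r, 38), (37, 6, r, 7), (37, 6, y, 16), (37, 6, y, 19), (37, 6, y, 38), (37, 6, y, 7)}
Keep only column(s) C, B (4 duplicate(s) eliminated): {(16, 37), (19, 37), (33, 23), (38, 37), (6, 23), (7, 37)}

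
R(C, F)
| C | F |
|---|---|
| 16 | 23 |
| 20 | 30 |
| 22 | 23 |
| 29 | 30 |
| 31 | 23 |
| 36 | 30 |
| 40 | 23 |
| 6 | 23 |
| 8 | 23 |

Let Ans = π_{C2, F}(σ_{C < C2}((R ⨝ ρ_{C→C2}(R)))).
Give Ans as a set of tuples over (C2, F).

{(16, 23), (22, 23), (29, 30), (31, 23), (36, 30), (40, 23), (8, 23)}

ρ[C→C2]: schema becomes (C2, F); tuples unchanged.
Joining R and ρ_{C→C2}(R) on F yields {(16, 23, 16), (16, 23, 22), (16, 23, 31), (16, 23, 40), (16, 23, 6), (16, 23, 8), (20, 30, 20), (20, 30, 29), (20, 30, 36), (22, 23, 16), (22, 23, 22), (22, 23, 31), (22, 23, 40), (22, 23, 6), (22, 23, 8), (29, 30, 20), (29, 30, 29), (29, 30, 36), (31, 23, 16), (31, 23, 22), (31, 23, 31), (31, 23, 40), (31, 23, 6), (31, 23, 8), (36, 30, 20), (36, 30, 29), (36, 30, 36), (40, 23, 16), (40, 23, 22), (40, 23, 31), (40, 23, 40), (40, 23, 6), (40, 23, 8), (6, 23, 16), (6, 23, 22), (6, 23, 31), (6, 23, 40), (6, 23, 6), (6, 23, 8), (8, 23, 16), (8, 23, 22), (8, 23, 31), (8, 23, 40), (8, 23, 6), (8, 23, 8)}.
Apply σ_{C < C2}; surviving tuples: {(16, 23, 22), (16, 23, 31), (16, 23, 40), (20, 30, 29), (20, 30, 36), (22, 23, 31), (22, 23, 40), (29, 30, 36), (31, 23, 40), (6, 23, 16), (6, 23, 22), (6, 23, 31), (6, 23, 40), (6, 23, 8), (8, 23, 16), (8, 23, 22), (8, 23, 31), (8, 23, 40)}
π[C2, F]: project onto (C2, F) (11 duplicate(s) eliminated) → {(16, 23), (22, 23), (29, 30), (31, 23), (36, 30), (40, 23), (8, 23)}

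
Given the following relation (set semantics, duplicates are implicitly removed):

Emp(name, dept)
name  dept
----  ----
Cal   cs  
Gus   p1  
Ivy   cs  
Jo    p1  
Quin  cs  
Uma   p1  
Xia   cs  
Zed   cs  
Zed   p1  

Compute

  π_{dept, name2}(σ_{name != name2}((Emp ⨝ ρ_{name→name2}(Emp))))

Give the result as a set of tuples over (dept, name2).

{(cs, Cal), (cs, Ivy), (cs, Quin), (cs, Xia), (cs, Zed), (p1, Gus), (p1, Jo), (p1, Uma), (p1, Zed)}

ρ[name→name2]: schema becomes (name2, dept); tuples unchanged.
Emp ⋈ ρ_{name→name2}(Emp) (natural join on dept): {(Cal, cs, Cal), (Cal, cs, Ivy), (Cal, cs, Quin), (Cal, cs, Xia), (Cal, cs, Zed), (Gus, p1, Gus), (Gus, p1, Jo), (Gus, p1, Uma), (Gus, p1, Zed), (Ivy, cs, Cal), (Ivy, cs, Ivy), (Ivy, cs, Quin), (Ivy, cs, Xia), (Ivy, cs, Zed), (Jo, p1, Gus), (Jo, p1, Jo), (Jo, p1, Uma), (Jo, p1, Zed), (Quin, cs, Cal), (Quin, cs, Ivy), (Quin, cs, Quin), (Quin, cs, Xia), (Quin, cs, Zed), (Uma, p1, Gus), (Uma, p1, Jo), (Uma, p1, Uma), (Uma, p1, Zed), (Xia, cs, Cal), (Xia, cs, Ivy), (Xia, cs, Quin), (Xia, cs, Xia), (Xia, cs, Zed), (Zed, cs, Cal), (Zed, cs, Ivy), (Zed, cs, Quin), (Zed, cs, Xia), (Zed, cs, Zed), (Zed, p1, Gus), (Zed, p1, Jo), (Zed, p1, Uma), (Zed, p1, Zed)}
Selection name != name2: {(Cal, cs, Ivy), (Cal, cs, Quin), (Cal, cs, Xia), (Cal, cs, Zed), (Gus, p1, Jo), (Gus, p1, Uma), (Gus, p1, Zed), (Ivy, cs, Cal), (Ivy, cs, Quin), (Ivy, cs, Xia), (Ivy, cs, Zed), (Jo, p1, Gus), (Jo, p1, Uma), (Jo, p1, Zed), (Quin, cs, Cal), (Quin, cs, Ivy), (Quin, cs, Xia), (Quin, cs, Zed), (Uma, p1, Gus), (Uma, p1, Jo), (Uma, p1, Zed), (Xia, cs, Cal), (Xia, cs, Ivy), (Xia, cs, Quin), (Xia, cs, Zed), (Zed, cs, Cal), (Zed, cs, Ivy), (Zed, cs, Quin), (Zed, cs, Xia), (Zed, p1, Gus), (Zed, p1, Jo), (Zed, p1, Uma)}
π_{dept, name2} gives {(cs, Cal), (cs, Ivy), (cs, Quin), (cs, Xia), (cs, Zed), (p1, Gus), (p1, Jo), (p1, Uma), (p1, Zed)} (23 duplicate(s) eliminated).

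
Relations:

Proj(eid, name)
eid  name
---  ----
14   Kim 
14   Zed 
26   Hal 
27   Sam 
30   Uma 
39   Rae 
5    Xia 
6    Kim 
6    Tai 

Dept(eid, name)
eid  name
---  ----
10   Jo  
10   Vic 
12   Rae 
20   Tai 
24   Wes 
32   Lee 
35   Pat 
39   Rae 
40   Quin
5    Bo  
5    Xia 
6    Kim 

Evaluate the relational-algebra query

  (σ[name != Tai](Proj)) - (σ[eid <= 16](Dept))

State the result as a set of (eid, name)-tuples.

{(14, Kim), (14, Zed), (26, Hal), (27, Sam), (30, Uma), (39, Rae)}

σ[name != Tai]: keep tuples satisfying name != Tai → {(14, Kim), (14, Zed), (26, Hal), (27, Sam), (30, Uma), (39, Rae), (5, Xia), (6, Kim)}
σ[eid <= 16]: keep tuples satisfying eid <= 16 → {(10, Jo), (10, Vic), (12, Rae), (5, Bo), (5, Xia), (6, Kim)}
Set difference of the two operands is {(14, Kim), (14, Zed), (26, Hal), (27, Sam), (30, Uma), (39, Rae)}.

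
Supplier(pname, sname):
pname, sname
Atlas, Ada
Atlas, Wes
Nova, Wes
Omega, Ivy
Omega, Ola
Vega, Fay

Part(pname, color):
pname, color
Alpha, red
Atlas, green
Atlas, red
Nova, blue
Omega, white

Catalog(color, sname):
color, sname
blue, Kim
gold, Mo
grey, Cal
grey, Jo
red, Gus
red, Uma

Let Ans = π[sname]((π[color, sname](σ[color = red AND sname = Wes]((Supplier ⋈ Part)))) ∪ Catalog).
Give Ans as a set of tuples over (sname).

Natural join on pname: {(Atlas, Ada, green), (Atlas, Ada, red), (Atlas, Wes, green), (Atlas, Wes, red), (Nova, Wes, blue), (Omega, Ivy, white), (Omega, Ola, white)}
Apply σ_{color = red AND sname = Wes}; surviving tuples: {(Atlas, Wes, red)}
Projecting to color, sname: {(red, Wes)}
Union: {(red, Wes)} with {(blue, Kim), (gold, Mo), (grey, Cal), (grey, Jo), (red, Gus), (red, Uma)} → {(blue, Kim), (gold, Mo), (grey, Cal), (grey, Jo), (red, Gus), (red, Uma), (red, Wes)}
Projecting to sname: {Cal, Gus, Jo, Kim, Mo, Uma, Wes}

{Cal, Gus, Jo, Kim, Mo, Uma, Wes}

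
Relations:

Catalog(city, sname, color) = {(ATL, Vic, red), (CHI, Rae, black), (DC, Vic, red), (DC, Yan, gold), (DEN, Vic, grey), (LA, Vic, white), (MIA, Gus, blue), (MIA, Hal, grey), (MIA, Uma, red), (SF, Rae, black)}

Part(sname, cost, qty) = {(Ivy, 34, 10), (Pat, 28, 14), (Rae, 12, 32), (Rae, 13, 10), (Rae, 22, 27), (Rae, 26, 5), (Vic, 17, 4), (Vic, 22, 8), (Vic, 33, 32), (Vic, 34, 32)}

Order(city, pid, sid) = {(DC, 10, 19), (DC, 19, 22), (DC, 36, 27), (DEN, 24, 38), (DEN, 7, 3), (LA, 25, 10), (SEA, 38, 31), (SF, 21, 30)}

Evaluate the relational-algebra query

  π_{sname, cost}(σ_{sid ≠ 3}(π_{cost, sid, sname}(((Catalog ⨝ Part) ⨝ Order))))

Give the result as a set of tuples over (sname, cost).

{(Rae, 12), (Rae, 13), (Rae, 22), (Rae, 26), (Vic, 17), (Vic, 22), (Vic, 33), (Vic, 34)}

Natural join on sname: {(ATL, Vic, red, 17, 4), (ATL, Vic, red, 22, 8), (ATL, Vic, red, 33, 32), (ATL, Vic, red, 34, 32), (CHI, Rae, black, 12, 32), (CHI, Rae, black, 13, 10), (CHI, Rae, black, 22, 27), (CHI, Rae, black, 26, 5), (DC, Vic, red, 17, 4), (DC, Vic, red, 22, 8), (DC, Vic, red, 33, 32), (DC, Vic, red, 34, 32), (DEN, Vic, grey, 17, 4), (DEN, Vic, grey, 22, 8), (DEN, Vic, grey, 33, 32), (DEN, Vic, grey, 34, 32), (LA, Vic, white, 17, 4), (LA, Vic, white, 22, 8), (LA, Vic, white, 33, 32), (LA, Vic, white, 34, 32), (SF, Rae, black, 12, 32), (SF, Rae, black, 13, 10), (SF, Rae, black, 22, 27), (SF, Rae, black, 26, 5)}
Natural join on city: {(DC, Vic, red, 17, 4, 10, 19), (DC, Vic, red, 17, 4, 19, 22), (DC, Vic, red, 17, 4, 36, 27), (DC, Vic, red, 22, 8, 10, 19), (DC, Vic, red, 22, 8, 19, 22), (DC, Vic, red, 22, 8, 36, 27), (DC, Vic, red, 33, 32, 10, 19), (DC, Vic, red, 33, 32, 19, 22), (DC, Vic, red, 33, 32, 36, 27), (DC, Vic, red, 34, 32, 10, 19), (DC, Vic, red, 34, 32, 19, 22), (DC, Vic, red, 34, 32, 36, 27), (DEN, Vic, grey, 17, 4, 24, 38), (DEN, Vic, grey, 17, 4, 7, 3), (DEN, Vic, grey, 22, 8, 24, 38), (DEN, Vic, grey, 22, 8, 7, 3), (DEN, Vic, grey, 33, 32, 24, 38), (DEN, Vic, grey, 33, 32, 7, 3), (DEN, Vic, grey, 34, 32, 24, 38), (DEN, Vic, grey, 34, 32, 7, 3), (LA, Vic, white, 17, 4, 25, 10), (LA, Vic, white, 22, 8, 25, 10), (LA, Vic, white, 33, 32, 25, 10), (LA, Vic, white, 34, 32, 25, 10), (SF, Rae, black, 12, 32, 21, 30), (SF, Rae, black, 13, 10, 21, 30), (SF, Rae, black, 22, 27, 21, 30), (SF, Rae, black, 26, 5, 21, 30)}
π_{cost, sid, sname} gives {(12, 30, Rae), (13, 30, Rae), (17, 10, Vic), (17, 19, Vic), (17, 22, Vic), (17, 27, Vic), (17, 3, Vic), (17, 38, Vic), (22, 10, Vic), (22, 19, Vic), (22, 22, Vic), (22, 27, Vic), (22, 3, Vic), (22, 30, Rae), (22, 38, Vic), (26, 30, Rae), (33, 10, Vic), (33, 19, Vic), (33, 22, Vic), (33, 27, Vic), (33, 3, Vic), (33, 38, Vic), (34, 10, Vic), (34, 19, Vic), (34, 22, Vic), (34, 27, Vic), (34, 3, Vic), (34, 38, Vic)}.
Apply σ_{sid ≠ 3}; surviving tuples: {(12, 30, Rae), (13, 30, Rae), (17, 10, Vic), (17, 19, Vic), (17, 22, Vic), (17, 27, Vic), (17, 38, Vic), (22, 10, Vic), (22, 19, Vic), (22, 22, Vic), (22, 27, Vic), (22, 30, Rae), (22, 38, Vic), (26, 30, Rae), (33, 10, Vic), (33, 19, Vic), (33, 22, Vic), (33, 27, Vic), (33, 38, Vic), (34, 10, Vic), (34, 19, Vic), (34, 22, Vic), (34, 27, Vic), (34, 38, Vic)}
π_{sname, cost} gives {(Rae, 12), (Rae, 13), (Rae, 22), (Rae, 26), (Vic, 17), (Vic, 22), (Vic, 33), (Vic, 34)} (16 duplicate(s) eliminated).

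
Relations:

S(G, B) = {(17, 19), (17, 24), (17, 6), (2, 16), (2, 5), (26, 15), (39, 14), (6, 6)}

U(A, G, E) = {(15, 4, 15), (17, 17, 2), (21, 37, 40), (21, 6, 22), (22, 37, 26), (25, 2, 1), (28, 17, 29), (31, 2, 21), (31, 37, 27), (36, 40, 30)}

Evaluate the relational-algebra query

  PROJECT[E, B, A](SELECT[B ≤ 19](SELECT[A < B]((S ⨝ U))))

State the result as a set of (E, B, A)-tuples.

S ⋈ U (natural join on G): {(17, 19, 17, 2), (17, 19, 28, 29), (17, 24, 17, 2), (17, 24, 28, 29), (17, 6, 17, 2), (17, 6, 28, 29), (2, 16, 25, 1), (2, 16, 31, 21), (2, 5, 25, 1), (2, 5, 31, 21), (6, 6, 21, 22)}
Filtering on A < B leaves {(17, 19, 17, 2), (17, 24, 17, 2)}.
Filtering on B ≤ 19 leaves {(17, 19, 17, 2)}.
Keep only column(s) E, B, A: {(2, 19, 17)}

{(2, 19, 17)}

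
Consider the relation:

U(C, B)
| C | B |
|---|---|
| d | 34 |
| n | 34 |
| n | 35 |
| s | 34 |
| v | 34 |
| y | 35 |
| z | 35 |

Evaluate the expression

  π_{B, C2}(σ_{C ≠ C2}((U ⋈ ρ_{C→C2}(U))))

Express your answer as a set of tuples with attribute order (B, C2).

{(34, d), (34, n), (34, s), (34, v), (35, n), (35, y), (35, z)}

ρ[C→C2]: schema becomes (C2, B); tuples unchanged.
Joining U and ρ_{C→C2}(U) on B yields {(d, 34, d), (d, 34, n), (d, 34, s), (d, 34, v), (n, 34, d), (n, 34, n), (n, 34, s), (n, 34, v), (n, 35, n), (n, 35, y), (n, 35, z), (s, 34, d), (s, 34, n), (s, 34, s), (s, 34, v), (v, 34, d), (v, 34, n), (v, 34, s), (v, 34, v), (y, 35, n), (y, 35, y), (y, 35, z), (z, 35, n), (z, 35, y), (z, 35, z)}.
Selection C ≠ C2: {(d, 34, n), (d, 34, s), (d, 34, v), (n, 34, d), (n, 34, s), (n, 34, v), (n, 35, y), (n, 35, z), (s, 34, d), (s, 34, n), (s, 34, v), (v, 34, d), (v, 34, n), (v, 34, s), (y, 35, n), (y, 35, z), (z, 35, n), (z, 35, y)}
Projecting to B, C2 (11 duplicate(s) eliminated): {(34, d), (34, n), (34, s), (34, v), (35, n), (35, y), (35, z)}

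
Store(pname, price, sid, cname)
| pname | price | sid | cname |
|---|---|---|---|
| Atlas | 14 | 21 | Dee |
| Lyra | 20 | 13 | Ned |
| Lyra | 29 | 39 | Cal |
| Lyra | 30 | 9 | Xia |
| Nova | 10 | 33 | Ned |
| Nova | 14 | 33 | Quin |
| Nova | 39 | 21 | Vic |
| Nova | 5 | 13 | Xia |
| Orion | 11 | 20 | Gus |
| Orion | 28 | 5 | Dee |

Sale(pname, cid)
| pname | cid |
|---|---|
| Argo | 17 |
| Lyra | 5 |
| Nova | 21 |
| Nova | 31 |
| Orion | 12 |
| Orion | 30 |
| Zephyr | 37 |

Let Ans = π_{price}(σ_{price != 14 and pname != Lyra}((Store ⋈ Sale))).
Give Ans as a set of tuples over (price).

Store ⋈ Sale (natural join on pname): {(Lyra, 20, 13, Ned, 5), (Lyra, 29, 39, Cal, 5), (Lyra, 30, 9, Xia, 5), (Nova, 10, 33, Ned, 21), (Nova, 10, 33, Ned, 31), (Nova, 14, 33, Quin, 21), (Nova, 14, 33, Quin, 31), (Nova, 39, 21, Vic, 21), (Nova, 39, 21, Vic, 31), (Nova, 5, 13, Xia, 21), (Nova, 5, 13, Xia, 31), (Orion, 11, 20, Gus, 12), (Orion, 11, 20, Gus, 30), (Orion, 28, 5, Dee, 12), (Orion, 28, 5, Dee, 30)}
σ[price != 14 and pname != Lyra]: keep tuples satisfying price != 14 and pname != Lyra → {(Nova, 10, 33, Ned, 21), (Nova, 10, 33, Ned, 31), (Nova, 39, 21, Vic, 21), (Nova, 39, 21, Vic, 31), (Nova, 5, 13, Xia, 21), (Nova, 5, 13, Xia, 31), (Orion, 11, 20, Gus, 12), (Orion, 11, 20, Gus, 30), (Orion, 28, 5, Dee, 12), (Orion, 28, 5, Dee, 30)}
Projecting to price (5 duplicate(s) eliminated): {10, 11, 28, 39, 5}

{10, 11, 28, 39, 5}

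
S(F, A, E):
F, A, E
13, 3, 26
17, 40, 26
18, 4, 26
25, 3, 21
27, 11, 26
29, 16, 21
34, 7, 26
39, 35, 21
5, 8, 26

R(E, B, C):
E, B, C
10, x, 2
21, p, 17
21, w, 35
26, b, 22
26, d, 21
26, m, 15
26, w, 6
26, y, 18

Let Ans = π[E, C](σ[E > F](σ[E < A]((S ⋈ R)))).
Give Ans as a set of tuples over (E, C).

{(26, 15), (26, 18), (26, 21), (26, 22), (26, 6)}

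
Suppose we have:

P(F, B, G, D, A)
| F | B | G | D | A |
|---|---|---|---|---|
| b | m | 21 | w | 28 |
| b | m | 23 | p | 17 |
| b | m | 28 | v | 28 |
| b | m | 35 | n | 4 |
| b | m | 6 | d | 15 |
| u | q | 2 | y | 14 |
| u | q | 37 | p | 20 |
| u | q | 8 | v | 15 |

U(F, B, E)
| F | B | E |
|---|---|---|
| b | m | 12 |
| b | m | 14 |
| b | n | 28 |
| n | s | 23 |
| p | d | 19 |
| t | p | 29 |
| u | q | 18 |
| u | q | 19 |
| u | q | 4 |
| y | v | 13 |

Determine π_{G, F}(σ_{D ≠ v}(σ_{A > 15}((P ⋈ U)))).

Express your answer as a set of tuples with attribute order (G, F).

{(21, b), (23, b), (37, u)}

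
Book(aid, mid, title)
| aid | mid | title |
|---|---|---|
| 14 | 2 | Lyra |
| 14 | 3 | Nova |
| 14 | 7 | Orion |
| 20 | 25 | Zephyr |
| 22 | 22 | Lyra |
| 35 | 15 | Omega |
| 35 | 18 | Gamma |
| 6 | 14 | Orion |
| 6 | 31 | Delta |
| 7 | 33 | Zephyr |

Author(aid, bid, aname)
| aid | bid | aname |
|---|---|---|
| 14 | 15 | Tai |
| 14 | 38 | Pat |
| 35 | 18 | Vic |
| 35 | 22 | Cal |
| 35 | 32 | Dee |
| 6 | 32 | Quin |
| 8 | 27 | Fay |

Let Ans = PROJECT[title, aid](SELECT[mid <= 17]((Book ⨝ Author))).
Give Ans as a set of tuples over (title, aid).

{(Lyra, 14), (Nova, 14), (Omega, 35), (Orion, 14), (Orion, 6)}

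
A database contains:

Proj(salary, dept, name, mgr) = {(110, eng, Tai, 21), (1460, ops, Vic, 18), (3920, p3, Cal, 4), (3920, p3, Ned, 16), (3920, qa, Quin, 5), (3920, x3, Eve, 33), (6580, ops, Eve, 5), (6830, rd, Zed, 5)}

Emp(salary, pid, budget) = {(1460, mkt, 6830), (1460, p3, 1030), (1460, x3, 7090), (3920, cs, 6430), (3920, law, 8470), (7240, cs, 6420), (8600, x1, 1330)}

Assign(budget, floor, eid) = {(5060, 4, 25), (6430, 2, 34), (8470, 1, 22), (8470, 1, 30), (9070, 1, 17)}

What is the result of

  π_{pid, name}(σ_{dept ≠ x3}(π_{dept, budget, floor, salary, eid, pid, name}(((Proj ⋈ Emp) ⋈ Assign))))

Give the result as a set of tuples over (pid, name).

{(cs, Cal), (cs, Ned), (cs, Quin), (law, Cal), (law, Ned), (law, Quin)}

Proj ⋈ Emp (natural join on salary): {(1460, ops, Vic, 18, mkt, 6830), (1460, ops, Vic, 18, p3, 1030), (1460, ops, Vic, 18, x3, 7090), (3920, p3, Cal, 4, cs, 6430), (3920, p3, Cal, 4, law, 8470), (3920, p3, Ned, 16, cs, 6430), (3920, p3, Ned, 16, law, 8470), (3920, qa, Quin, 5, cs, 6430), (3920, qa, Quin, 5, law, 8470), (3920, x3, Eve, 33, cs, 6430), (3920, x3, Eve, 33, law, 8470)}
(Proj ⋈ Emp) ⋈ Assign (natural join on budget): {(3920, p3, Cal, 4, cs, 6430, 2, 34), (3920, p3, Cal, 4, law, 8470, 1, 22), (3920, p3, Cal, 4, law, 8470, 1, 30), (3920, p3, Ned, 16, cs, 6430, 2, 34), (3920, p3, Ned, 16, law, 8470, 1, 22), (3920, p3, Ned, 16, law, 8470, 1, 30), (3920, qa, Quin, 5, cs, 6430, 2, 34), (3920, qa, Quin, 5, law, 8470, 1, 22), (3920, qa, Quin, 5, law, 8470, 1, 30), (3920, x3, Eve, 33, cs, 6430, 2, 34), (3920, x3, Eve, 33, law, 8470, 1, 22), (3920, x3, Eve, 33, law, 8470, 1, 30)}
π[dept, budget, floor, salary, eid, pid, name]: project onto (dept, budget, floor, salary, eid, pid, name) → {(p3, 6430, 2, 3920, 34, cs, Cal), (p3, 6430, 2, 3920, 34, cs, Ned), (p3, 8470, 1, 3920, 22, law, Cal), (p3, 8470, 1, 3920, 22, law, Ned), (p3, 8470, 1, 3920, 30, law, Cal), (p3, 8470, 1, 3920, 30, law, Ned), (qa, 6430, 2, 3920, 34, cs, Quin), (qa, 8470, 1, 3920, 22, law, Quin), (qa, 8470, 1, 3920, 30, law, Quin), (x3, 6430, 2, 3920, 34, cs, Eve), (x3, 8470, 1, 3920, 22, law, Eve), (x3, 8470, 1, 3920, 30, law, Eve)}
σ[dept ≠ x3]: keep tuples satisfying dept ≠ x3 → {(p3, 6430, 2, 3920, 34, cs, Cal), (p3, 6430, 2, 3920, 34, cs, Ned), (p3, 8470, 1, 3920, 22, law, Cal), (p3, 8470, 1, 3920, 22, law, Ned), (p3, 8470, 1, 3920, 30, law, Cal), (p3, 8470, 1, 3920, 30, law, Ned), (qa, 6430, 2, 3920, 34, cs, Quin), (qa, 8470, 1, 3920, 22, law, Quin), (qa, 8470, 1, 3920, 30, law, Quin)}
π[pid, name]: project onto (pid, name) (3 duplicate(s) eliminated) → {(cs, Cal), (cs, Ned), (cs, Quin), (law, Cal), (law, Ned), (law, Quin)}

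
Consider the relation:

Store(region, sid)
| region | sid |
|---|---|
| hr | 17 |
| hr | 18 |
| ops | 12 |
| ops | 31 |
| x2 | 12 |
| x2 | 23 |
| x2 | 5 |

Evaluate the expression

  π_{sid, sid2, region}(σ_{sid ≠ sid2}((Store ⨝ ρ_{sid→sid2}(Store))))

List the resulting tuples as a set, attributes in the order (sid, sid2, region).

{(12, 23, x2), (12, 31, ops), (12, 5, x2), (17, 18, hr), (18, 17, hr), (23, 12, x2), (23, 5, x2), (31, 12, ops), (5, 12, x2), (5, 23, x2)}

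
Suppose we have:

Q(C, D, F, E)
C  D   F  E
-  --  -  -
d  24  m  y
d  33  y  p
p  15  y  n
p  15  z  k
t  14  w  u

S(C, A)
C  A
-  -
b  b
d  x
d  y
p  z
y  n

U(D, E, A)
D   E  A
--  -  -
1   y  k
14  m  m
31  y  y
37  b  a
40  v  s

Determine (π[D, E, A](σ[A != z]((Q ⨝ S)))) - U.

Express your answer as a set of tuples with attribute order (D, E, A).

{(24, y, x), (24, y, y), (33, p, x), (33, p, y)}

Natural join on C: {(d, 24, m, y, x), (d, 24, m, y, y), (d, 33, y, p, x), (d, 33, y, p, y), (p, 15, y, n, z), (p, 15, z, k, z)}
Apply σ_{A != z}; surviving tuples: {(d, 24, m, y, x), (d, 24, m, y, y), (d, 33, y, p, x), (d, 33, y, p, y)}
π_{D, E, A} gives {(24, y, x), (24, y, y), (33, p, x), (33, p, y)}.
Set difference of the two operands is {(24, y, x), (24, y, y), (33, p, x), (33, p, y)}.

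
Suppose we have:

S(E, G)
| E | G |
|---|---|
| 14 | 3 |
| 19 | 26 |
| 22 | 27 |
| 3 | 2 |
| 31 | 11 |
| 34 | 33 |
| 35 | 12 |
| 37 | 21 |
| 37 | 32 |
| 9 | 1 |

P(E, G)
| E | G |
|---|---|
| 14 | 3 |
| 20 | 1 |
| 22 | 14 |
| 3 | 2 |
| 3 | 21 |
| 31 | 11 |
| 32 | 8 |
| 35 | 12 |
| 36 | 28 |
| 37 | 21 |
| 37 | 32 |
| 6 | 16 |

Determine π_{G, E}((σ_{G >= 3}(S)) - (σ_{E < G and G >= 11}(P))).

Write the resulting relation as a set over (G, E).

{(11, 31), (12, 35), (21, 37), (26, 19), (27, 22), (3, 14), (32, 37), (33, 34)}

Apply σ_{G >= 3}; surviving tuples: {(14, 3), (19, 26), (22, 27), (31, 11), (34, 33), (35, 12), (37, 21), (37, 32)}
Apply σ_{E < G and G >= 11}; surviving tuples: {(3, 21), (6, 16)}
Set difference of the two operands is {(14, 3), (19, 26), (22, 27), (31, 11), (34, 33), (35, 12), (37, 21), (37, 32)}.
Keep only column(s) G, E: {(11, 31), (12, 35), (21, 37), (26, 19), (27, 22), (3, 14), (32, 37), (33, 34)}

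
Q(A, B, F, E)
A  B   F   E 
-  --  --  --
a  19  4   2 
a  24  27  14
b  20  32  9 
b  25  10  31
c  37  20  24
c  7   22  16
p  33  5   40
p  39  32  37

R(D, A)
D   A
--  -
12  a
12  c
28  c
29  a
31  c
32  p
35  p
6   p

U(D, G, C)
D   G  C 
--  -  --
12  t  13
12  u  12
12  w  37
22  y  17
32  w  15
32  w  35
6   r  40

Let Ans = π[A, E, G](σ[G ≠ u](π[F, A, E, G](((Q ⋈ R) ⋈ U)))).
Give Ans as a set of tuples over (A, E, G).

{(a, 14, t), (a, 14, w), (a, 2, t), (a, 2, w), (c, 16, t), (c, 16, w), (c, 24, t), (c, 24, w), (p, 37, r), (p, 37, w), (p, 40, r), (p, 40, w)}

Q ⋈ R (natural join on A): {(a, 19, 4, 2, 12), (a, 19, 4, 2, 29), (a, 24, 27, 14, 12), (a, 24, 27, 14, 29), (c, 37, 20, 24, 12), (c, 37, 20, 24, 28), (c, 37, 20, 24, 31), (c, 7, 22, 16, 12), (c, 7, 22, 16, 28), (c, 7, 22, 16, 31), (p, 33, 5, 40, 32), (p, 33, 5, 40, 35), (p, 33, 5, 40, 6), (p, 39, 32, 37, 32), (p, 39, 32, 37, 35), (p, 39, 32, 37, 6)}
(Q ⋈ R) ⋈ U (natural join on D): {(a, 19, 4, 2, 12, t, 13), (a, 19, 4, 2, 12, u, 12), (a, 19, 4, 2, 12, w, 37), (a, 24, 27, 14, 12, t, 13), (a, 24, 27, 14, 12, u, 12), (a, 24, 27, 14, 12, w, 37), (c, 37, 20, 24, 12, t, 13), (c, 37, 20, 24, 12, u, 12), (c, 37, 20, 24, 12, w, 37), (c, 7, 22, 16, 12, t, 13), (c, 7, 22, 16, 12, u, 12), (c, 7, 22, 16, 12, w, 37), (p, 33, 5, 40, 32, w, 15), (p, 33, 5, 40, 32, w, 35), (p, 33, 5, 40, 6, r, 40), (p, 39, 32, 37, 32, w, 15), (p, 39, 32, 37, 32, w, 35), (p, 39, 32, 37, 6, r, 40)}
π[F, A, E, G]: project onto (F, A, E, G) (2 duplicate(s) eliminated) → {(20, c, 24, t), (20, c, 24, u), (20, c, 24, w), (22, c, 16, t), (22, c, 16, u), (22, c, 16, w), (27, a, 14, t), (27, a, 14, u), (27, a, 14, w), (32, p, 37, r), (32, p, 37, w), (4, a, 2, t), (4, a, 2, u), (4, a, 2, w), (5, p, 40, r), (5, p, 40, w)}
Apply σ_{G ≠ u}; surviving tuples: {(20, c, 24, t), (20, c, 24, w), (22, c, 16, t), (22, c, 16, w), (27, a, 14, t), (27, a, 14, w), (32, p, 37, r), (32, p, 37, w), (4, a, 2, t), (4, a, 2, w), (5, p, 40, r), (5, p, 40, w)}
π[A, E, G]: project onto (A, E, G) → {(a, 14, t), (a, 14, w), (a, 2, t), (a, 2, w), (c, 16, t), (c, 16, w), (c, 24, t), (c, 24, w), (p, 37, r), (p, 37, w), (p, 40, r), (p, 40, w)}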